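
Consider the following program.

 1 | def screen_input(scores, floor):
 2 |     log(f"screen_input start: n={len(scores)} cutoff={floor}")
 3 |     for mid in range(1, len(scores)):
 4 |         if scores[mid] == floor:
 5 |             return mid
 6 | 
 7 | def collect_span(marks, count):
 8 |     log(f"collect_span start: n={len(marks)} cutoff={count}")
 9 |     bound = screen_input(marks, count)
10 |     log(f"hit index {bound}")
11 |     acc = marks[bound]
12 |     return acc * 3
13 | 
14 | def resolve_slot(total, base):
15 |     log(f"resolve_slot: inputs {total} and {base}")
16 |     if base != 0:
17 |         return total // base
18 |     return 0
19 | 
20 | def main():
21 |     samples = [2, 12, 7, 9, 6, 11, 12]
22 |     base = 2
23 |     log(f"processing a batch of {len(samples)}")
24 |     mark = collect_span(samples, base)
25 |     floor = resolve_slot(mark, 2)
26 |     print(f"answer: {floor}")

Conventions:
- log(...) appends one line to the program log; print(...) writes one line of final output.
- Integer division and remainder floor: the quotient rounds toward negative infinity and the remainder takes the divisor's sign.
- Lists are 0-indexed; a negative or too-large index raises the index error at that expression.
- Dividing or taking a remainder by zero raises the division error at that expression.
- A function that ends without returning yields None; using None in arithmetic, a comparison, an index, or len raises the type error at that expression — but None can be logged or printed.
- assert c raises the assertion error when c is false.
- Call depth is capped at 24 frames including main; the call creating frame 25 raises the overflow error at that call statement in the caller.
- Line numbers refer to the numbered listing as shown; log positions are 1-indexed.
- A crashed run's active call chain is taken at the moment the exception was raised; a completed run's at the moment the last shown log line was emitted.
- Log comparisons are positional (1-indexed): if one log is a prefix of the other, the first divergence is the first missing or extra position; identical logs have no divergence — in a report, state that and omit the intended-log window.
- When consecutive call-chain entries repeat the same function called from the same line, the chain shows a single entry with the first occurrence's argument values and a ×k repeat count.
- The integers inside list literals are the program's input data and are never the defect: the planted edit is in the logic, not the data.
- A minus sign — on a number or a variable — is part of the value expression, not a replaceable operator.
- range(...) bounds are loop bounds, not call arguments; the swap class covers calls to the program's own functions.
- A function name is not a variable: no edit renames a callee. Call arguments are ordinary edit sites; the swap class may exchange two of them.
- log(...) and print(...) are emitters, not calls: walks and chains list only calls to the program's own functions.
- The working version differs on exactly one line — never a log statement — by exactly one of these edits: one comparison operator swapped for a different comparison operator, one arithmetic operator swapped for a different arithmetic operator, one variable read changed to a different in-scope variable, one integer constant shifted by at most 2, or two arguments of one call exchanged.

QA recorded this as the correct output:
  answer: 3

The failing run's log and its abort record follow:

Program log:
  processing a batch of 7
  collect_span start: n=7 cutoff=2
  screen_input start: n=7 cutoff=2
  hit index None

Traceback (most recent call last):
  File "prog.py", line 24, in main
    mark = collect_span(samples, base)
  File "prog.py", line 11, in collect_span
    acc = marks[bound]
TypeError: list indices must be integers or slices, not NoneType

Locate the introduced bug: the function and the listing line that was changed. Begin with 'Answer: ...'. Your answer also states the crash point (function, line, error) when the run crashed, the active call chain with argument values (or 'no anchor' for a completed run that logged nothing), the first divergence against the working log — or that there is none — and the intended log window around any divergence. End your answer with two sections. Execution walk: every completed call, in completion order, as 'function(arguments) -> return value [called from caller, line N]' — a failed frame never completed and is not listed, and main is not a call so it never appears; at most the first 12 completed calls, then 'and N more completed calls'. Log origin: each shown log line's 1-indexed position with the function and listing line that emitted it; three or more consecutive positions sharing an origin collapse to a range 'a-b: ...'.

Answer: the defect is in screen_input at line 3.
Core observation: Position 4 is the first bad log line: 'hit index None' should read 'hit index 0'.
Crash: collect_span, line 11, TypeError.
Call chain: main -> collect_span([2, 12, 7, 9, 6, 11, 12], 2) (called at line 24).
First divergence: position 4; shown 'hit index None' vs intended 'hit index 0'.
Intended log window:
  2: collect_span start: n=7 cutoff=2
  3: screen_input start: n=7 cutoff=2
  4: hit index 0
  5: resolve_slot: inputs 6 and 2
Execution walk:
  screen_input([2, 12, 7, 9, 6, 11, 12], 2) -> None  [called from collect_span, line 9]
Log line origins:
  1 — main, line 23
  2 — collect_span, line 8
  3 — screen_input, line 2
  4 — collect_span, line 10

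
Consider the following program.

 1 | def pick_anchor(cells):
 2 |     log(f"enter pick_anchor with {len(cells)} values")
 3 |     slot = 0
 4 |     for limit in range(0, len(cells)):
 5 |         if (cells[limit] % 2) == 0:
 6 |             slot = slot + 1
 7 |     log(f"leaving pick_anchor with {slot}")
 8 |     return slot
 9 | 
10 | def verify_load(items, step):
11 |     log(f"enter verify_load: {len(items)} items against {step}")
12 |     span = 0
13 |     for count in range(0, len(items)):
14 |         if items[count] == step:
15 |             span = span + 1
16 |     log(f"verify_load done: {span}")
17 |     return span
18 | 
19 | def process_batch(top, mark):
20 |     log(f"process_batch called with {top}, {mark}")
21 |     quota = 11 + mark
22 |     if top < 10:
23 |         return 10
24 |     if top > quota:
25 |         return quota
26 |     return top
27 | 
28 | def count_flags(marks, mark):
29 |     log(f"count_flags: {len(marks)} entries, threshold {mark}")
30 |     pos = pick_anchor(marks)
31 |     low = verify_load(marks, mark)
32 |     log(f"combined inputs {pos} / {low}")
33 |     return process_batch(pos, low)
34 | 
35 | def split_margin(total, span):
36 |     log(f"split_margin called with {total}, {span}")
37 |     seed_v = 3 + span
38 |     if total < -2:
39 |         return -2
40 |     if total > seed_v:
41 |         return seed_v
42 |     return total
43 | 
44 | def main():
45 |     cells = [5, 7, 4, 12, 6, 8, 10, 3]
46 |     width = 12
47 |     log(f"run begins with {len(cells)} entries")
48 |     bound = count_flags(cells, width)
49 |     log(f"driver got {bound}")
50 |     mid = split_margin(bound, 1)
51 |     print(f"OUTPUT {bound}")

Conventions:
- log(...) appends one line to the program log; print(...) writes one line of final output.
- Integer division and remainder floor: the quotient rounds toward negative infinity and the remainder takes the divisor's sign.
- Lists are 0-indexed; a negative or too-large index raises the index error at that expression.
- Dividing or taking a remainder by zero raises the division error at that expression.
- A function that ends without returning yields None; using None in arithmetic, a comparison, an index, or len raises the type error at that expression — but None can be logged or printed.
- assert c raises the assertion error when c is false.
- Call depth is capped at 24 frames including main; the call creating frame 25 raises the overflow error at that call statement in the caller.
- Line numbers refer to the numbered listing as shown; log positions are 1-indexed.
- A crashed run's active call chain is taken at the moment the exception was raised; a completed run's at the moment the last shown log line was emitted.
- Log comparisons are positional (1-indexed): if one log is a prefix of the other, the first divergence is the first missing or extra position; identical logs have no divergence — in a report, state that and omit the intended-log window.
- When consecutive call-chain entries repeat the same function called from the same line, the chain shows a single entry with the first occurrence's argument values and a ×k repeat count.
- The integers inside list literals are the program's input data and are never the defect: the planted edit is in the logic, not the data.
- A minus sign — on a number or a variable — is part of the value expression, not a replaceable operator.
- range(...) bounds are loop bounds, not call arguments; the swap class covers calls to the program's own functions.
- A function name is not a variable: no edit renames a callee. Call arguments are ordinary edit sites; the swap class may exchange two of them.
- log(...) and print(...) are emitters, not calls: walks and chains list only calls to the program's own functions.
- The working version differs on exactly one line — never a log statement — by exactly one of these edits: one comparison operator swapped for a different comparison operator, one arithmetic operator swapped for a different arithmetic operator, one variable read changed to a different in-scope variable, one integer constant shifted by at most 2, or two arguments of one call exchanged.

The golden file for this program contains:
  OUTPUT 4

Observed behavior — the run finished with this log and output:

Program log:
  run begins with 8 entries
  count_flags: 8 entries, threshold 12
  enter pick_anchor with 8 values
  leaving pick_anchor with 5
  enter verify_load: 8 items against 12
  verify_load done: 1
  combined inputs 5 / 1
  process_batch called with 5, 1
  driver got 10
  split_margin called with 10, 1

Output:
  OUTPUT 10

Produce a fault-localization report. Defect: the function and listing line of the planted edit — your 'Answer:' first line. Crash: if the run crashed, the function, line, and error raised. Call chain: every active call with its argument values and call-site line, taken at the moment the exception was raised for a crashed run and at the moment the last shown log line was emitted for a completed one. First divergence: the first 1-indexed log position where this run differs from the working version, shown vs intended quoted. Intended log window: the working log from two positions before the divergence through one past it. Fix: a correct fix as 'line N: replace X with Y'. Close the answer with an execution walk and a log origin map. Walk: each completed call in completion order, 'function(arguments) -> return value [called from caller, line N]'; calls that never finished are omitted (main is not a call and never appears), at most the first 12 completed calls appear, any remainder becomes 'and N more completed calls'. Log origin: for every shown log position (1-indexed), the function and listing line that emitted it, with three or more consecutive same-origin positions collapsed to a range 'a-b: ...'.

Answer: the defect is in main at line 51.
Key fact: Log streams are identical — the defect surfaces only in the printed output.
Call chain: main -> split_margin(10, 1) (called at line 50).
First divergence: there is none — every log position agrees.
Execution walk:
  pick_anchor([5, 7, 4, 12, 6, 8, 10, 3]) -> 5  [called from count_flags, line 30]
  verify_load([5, 7, 4, 12, 6, 8, 10, 3], 12) -> 1  [called from count_flags, line 31]
  process_batch(5, 1) -> 10  [called from count_flags, line 33]
  count_flags([5, 7, 4, 12, 6, 8, 10, 3], 12) -> 10  [called from main, line 48]
  split_margin(10, 1) -> 4  [called from main, line 50]
Origin of each log line:
  1: logged in main at line 47
  2: logged in count_flags at line 29
  3: logged in pick_anchor at line 2
  4: logged in pick_anchor at line 7
  5: logged in verify_load at line 11
  6: logged in verify_load at line 16
  7: logged in count_flags at line 32
  8: logged in process_batch at line 20
  9: logged in main at line 49
  10: logged in split_margin at line 36
A correct fix: line 51: replace `bound` with `mid`.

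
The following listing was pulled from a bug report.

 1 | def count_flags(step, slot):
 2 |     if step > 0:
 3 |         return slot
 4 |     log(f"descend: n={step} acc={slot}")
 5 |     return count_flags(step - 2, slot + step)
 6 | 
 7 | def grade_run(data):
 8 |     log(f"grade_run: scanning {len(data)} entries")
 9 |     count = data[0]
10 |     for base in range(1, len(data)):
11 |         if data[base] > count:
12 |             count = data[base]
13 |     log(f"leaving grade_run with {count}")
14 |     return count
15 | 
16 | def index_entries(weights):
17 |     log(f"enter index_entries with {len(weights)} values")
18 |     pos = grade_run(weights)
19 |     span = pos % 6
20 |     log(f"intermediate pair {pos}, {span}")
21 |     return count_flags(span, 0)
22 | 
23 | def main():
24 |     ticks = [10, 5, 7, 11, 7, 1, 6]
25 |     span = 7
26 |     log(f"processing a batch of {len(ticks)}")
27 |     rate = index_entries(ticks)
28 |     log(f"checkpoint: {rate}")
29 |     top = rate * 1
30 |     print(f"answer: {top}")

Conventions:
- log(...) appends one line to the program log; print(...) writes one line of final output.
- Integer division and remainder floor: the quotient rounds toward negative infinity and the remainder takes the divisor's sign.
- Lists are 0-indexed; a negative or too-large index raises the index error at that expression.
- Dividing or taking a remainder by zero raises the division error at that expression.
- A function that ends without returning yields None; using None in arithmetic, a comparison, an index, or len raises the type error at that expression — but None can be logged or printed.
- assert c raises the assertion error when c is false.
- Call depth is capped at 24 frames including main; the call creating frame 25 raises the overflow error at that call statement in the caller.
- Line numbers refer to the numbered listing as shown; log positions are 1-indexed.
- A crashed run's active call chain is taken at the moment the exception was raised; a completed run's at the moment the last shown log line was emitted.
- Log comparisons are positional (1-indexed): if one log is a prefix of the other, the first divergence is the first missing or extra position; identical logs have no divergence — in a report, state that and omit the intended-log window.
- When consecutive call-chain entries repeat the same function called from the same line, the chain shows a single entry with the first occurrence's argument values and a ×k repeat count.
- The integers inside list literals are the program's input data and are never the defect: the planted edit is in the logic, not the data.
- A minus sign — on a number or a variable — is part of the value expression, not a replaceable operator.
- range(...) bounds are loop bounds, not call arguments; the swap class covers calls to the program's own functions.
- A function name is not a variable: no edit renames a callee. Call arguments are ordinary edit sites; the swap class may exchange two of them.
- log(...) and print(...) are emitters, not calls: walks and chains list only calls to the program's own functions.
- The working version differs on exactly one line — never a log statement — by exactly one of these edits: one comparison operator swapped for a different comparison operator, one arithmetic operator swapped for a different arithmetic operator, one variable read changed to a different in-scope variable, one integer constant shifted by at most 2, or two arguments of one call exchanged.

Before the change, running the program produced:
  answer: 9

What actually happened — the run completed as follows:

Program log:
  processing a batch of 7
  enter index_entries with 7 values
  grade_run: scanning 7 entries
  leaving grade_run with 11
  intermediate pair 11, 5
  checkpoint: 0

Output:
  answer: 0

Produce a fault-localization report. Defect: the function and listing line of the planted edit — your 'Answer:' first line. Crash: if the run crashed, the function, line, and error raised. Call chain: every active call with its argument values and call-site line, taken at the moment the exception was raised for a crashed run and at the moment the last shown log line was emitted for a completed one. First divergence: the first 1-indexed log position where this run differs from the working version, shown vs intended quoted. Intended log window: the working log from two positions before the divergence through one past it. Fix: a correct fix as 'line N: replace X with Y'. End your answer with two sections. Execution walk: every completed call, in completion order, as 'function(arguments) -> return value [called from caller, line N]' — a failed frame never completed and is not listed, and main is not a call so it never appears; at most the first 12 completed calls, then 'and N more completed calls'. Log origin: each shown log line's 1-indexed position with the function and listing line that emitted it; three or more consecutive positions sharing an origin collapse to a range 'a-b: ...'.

Answer: the defect is in count_flags at line 2.
Key observation: At log position 6 the runs split — shown 'checkpoint: 0', but the working version logs 'descend: n=5 acc=0'.
Call chain: main.
First divergence: position 6 — the shown line 'checkpoint: 0' should read 'descend: n=5 acc=0'.
Intended log window:
  4: leaving grade_run with 11
  5: intermediate pair 11, 5
  6: descend: n=5 acc=0
  7: descend: n=3 acc=5
Execution walk:
  grade_run([10, 5, 7, 11, 7, 1, 6]) -> 11  [called from index_entries, line 18]
  count_flags(5, 0) -> 0  [called from index_entries, line 21]
  index_entries([10, 5, 7, 11, 7, 1, 6]) -> 0  [called from main, line 27]
Log origin:
  1: logged in main at line 26
  2: logged in index_entries at line 17
  3: logged in grade_run at line 8
  4: logged in grade_run at line 13
  5: logged in index_entries at line 20
  6: logged in main at line 28
A correct fix: line 2: replace `>` with `<=`.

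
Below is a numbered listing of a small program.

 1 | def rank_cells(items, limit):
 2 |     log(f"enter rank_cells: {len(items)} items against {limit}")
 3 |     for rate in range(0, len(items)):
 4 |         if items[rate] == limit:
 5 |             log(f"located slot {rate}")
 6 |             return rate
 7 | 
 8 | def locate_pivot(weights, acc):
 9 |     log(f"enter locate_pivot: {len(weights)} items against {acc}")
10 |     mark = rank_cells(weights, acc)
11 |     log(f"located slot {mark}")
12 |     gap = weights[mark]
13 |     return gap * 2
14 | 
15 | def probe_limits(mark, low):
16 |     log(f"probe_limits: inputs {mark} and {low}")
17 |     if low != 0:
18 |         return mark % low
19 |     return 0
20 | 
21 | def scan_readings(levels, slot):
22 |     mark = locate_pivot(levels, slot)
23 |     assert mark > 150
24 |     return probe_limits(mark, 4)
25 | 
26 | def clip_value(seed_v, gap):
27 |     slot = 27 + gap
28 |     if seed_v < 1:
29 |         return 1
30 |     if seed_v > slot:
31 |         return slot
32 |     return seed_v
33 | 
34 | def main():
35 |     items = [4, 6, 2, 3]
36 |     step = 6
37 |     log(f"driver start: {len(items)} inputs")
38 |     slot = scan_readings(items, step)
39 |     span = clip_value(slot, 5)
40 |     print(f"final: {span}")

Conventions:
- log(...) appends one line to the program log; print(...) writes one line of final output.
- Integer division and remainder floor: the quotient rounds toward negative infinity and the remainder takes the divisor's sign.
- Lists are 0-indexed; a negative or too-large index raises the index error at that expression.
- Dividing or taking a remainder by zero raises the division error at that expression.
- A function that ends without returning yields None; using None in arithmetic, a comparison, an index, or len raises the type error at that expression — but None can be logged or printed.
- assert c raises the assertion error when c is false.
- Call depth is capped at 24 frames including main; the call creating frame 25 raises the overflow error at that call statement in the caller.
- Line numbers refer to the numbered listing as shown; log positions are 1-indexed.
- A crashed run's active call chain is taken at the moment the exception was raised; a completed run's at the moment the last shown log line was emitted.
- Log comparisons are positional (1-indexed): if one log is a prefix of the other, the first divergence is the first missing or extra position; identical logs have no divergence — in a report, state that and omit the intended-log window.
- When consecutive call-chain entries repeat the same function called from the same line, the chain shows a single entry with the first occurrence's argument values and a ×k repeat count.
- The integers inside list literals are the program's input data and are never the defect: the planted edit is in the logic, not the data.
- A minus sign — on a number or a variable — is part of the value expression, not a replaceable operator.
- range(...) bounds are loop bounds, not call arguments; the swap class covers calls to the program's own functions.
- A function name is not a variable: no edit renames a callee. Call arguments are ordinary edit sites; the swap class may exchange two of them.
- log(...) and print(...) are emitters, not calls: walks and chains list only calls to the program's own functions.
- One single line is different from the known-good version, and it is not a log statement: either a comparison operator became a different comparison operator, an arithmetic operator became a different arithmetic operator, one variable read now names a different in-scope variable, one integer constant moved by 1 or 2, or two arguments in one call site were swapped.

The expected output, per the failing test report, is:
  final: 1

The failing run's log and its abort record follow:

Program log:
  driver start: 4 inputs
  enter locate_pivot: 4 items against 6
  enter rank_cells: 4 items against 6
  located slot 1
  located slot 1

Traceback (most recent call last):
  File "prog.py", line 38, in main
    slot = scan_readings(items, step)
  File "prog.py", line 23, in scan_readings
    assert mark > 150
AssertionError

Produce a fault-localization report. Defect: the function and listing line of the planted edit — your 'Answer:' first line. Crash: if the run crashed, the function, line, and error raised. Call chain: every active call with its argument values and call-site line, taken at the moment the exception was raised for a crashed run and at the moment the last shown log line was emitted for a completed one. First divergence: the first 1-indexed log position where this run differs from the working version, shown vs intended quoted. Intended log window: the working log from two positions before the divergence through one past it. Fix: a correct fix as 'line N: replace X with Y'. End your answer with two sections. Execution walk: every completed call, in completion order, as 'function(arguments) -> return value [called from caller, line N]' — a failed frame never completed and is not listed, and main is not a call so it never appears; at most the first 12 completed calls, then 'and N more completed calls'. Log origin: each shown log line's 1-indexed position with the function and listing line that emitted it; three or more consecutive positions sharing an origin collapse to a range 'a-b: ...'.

Answer: the defect is in scan_readings at line 23.
Key fact: Only 5 log lines were emitted before the run died; the intended continuation was 'probe_limits: inputs 12 and 4'.
Crash: scan_readings, line 23, AssertionError.
Call chain: main -> scan_readings([4, 6, 2, 3], 6) (called at line 38).
First divergence: position 6 — after 5 matching lines the faulty run goes silent; intended next line 'probe_limits: inputs 12 and 4'.
Intended log window:
  4: located slot 1
  5: located slot 1
  6: probe_limits: inputs 12 and 4
Execution walk:
  rank_cells([4, 6, 2, 3], 6) -> 1  [called from locate_pivot, line 10]
  locate_pivot([4, 6, 2, 3], 6) -> 12  [called from scan_readings, line 22]
Log origin:
  1: logged in main at line 37
  2: logged in locate_pivot at line 9
  3: logged in rank_cells at line 2
  4: logged in rank_cells at line 5
  5: logged in locate_pivot at line 11
A correct fix: line 23: replace `>` with `<=`.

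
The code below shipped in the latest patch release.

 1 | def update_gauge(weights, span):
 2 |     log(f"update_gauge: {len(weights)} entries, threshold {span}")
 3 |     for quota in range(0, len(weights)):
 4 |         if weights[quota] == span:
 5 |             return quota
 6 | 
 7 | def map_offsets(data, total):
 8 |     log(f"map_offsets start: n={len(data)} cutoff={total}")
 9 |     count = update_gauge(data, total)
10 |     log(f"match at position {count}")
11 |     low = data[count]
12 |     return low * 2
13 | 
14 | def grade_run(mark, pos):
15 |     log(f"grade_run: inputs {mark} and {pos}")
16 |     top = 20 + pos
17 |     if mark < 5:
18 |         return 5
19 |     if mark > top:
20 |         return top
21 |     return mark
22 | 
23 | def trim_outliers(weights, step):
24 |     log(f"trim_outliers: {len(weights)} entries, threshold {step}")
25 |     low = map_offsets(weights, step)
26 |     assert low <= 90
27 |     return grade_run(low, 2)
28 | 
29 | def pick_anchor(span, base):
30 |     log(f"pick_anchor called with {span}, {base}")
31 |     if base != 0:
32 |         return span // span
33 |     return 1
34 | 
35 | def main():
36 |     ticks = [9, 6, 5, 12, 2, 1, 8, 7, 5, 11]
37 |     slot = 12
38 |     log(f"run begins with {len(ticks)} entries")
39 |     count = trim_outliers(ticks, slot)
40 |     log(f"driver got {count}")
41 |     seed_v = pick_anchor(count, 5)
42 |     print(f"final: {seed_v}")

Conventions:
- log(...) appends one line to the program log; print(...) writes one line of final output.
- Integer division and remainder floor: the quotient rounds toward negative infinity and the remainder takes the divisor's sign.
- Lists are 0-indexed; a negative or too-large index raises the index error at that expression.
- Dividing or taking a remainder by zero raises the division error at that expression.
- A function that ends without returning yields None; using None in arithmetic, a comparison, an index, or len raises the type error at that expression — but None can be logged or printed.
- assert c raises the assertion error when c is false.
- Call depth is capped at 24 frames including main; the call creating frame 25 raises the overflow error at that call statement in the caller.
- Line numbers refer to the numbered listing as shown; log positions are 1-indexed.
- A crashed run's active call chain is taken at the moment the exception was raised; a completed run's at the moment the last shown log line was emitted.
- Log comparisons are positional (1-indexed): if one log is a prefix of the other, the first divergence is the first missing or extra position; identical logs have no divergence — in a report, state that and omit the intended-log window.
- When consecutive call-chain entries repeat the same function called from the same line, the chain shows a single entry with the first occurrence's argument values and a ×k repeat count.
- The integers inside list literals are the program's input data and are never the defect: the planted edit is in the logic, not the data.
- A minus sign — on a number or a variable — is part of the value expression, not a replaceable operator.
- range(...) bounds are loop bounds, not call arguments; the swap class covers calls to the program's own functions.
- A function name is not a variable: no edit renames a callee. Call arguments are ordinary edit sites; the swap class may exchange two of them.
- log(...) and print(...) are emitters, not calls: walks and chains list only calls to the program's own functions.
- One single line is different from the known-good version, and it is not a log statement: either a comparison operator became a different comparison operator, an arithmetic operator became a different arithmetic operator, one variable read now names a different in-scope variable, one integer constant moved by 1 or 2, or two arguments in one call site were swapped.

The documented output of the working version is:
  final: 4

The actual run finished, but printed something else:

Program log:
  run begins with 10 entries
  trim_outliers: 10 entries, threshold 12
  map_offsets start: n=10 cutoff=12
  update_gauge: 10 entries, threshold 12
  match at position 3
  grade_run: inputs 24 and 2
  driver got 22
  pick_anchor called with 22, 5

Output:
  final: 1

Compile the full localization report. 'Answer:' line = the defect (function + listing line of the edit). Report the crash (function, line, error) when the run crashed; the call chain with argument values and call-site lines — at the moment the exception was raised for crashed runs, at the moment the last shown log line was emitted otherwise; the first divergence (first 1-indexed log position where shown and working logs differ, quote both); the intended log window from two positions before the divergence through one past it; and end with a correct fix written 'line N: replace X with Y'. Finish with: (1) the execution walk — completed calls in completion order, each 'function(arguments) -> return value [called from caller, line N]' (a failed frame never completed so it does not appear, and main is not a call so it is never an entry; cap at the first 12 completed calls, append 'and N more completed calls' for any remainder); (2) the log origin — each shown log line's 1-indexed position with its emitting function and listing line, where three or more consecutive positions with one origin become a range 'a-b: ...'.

Answer: the defect is in pick_anchor at line 32.
The tell: The two runs log identically and part ways only at the printed values.
Call chain: main -> pick_anchor(22, 5) (called at line 41).
First divergence: there is none — every log position agrees.
Execution walk:
  update_gauge([9, 6, 5, 12, 2, 1, 8, 7, 5, 11], 12) -> 3  [called from map_offsets, line 9]
  map_offsets([9, 6, 5, 12, 2, 1, 8, 7, 5, 11], 12) -> 24  [called from trim_outliers, line 25]
  grade_run(24, 2) -> 22  [called from trim_outliers, line 27]
  trim_outliers([9, 6, 5, 12, 2, 1, 8, 7, 5, 11], 12) -> 22  [called from main, line 39]
  pick_anchor(22, 5) -> 1  [called from main, line 41]
Log origins:
  1: emitted by main (line 38)
  2: emitted by trim_outliers (line 24)
  3: emitted by map_offsets (line 8)
  4: emitted by update_gauge (line 2)
  5: emitted by map_offsets (line 10)
  6: emitted by grade_run (line 15)
  7: emitted by main (line 40)
  8: emitted by pick_anchor (line 30)
A correct fix: line 32: replace `span // span` with `span // base`.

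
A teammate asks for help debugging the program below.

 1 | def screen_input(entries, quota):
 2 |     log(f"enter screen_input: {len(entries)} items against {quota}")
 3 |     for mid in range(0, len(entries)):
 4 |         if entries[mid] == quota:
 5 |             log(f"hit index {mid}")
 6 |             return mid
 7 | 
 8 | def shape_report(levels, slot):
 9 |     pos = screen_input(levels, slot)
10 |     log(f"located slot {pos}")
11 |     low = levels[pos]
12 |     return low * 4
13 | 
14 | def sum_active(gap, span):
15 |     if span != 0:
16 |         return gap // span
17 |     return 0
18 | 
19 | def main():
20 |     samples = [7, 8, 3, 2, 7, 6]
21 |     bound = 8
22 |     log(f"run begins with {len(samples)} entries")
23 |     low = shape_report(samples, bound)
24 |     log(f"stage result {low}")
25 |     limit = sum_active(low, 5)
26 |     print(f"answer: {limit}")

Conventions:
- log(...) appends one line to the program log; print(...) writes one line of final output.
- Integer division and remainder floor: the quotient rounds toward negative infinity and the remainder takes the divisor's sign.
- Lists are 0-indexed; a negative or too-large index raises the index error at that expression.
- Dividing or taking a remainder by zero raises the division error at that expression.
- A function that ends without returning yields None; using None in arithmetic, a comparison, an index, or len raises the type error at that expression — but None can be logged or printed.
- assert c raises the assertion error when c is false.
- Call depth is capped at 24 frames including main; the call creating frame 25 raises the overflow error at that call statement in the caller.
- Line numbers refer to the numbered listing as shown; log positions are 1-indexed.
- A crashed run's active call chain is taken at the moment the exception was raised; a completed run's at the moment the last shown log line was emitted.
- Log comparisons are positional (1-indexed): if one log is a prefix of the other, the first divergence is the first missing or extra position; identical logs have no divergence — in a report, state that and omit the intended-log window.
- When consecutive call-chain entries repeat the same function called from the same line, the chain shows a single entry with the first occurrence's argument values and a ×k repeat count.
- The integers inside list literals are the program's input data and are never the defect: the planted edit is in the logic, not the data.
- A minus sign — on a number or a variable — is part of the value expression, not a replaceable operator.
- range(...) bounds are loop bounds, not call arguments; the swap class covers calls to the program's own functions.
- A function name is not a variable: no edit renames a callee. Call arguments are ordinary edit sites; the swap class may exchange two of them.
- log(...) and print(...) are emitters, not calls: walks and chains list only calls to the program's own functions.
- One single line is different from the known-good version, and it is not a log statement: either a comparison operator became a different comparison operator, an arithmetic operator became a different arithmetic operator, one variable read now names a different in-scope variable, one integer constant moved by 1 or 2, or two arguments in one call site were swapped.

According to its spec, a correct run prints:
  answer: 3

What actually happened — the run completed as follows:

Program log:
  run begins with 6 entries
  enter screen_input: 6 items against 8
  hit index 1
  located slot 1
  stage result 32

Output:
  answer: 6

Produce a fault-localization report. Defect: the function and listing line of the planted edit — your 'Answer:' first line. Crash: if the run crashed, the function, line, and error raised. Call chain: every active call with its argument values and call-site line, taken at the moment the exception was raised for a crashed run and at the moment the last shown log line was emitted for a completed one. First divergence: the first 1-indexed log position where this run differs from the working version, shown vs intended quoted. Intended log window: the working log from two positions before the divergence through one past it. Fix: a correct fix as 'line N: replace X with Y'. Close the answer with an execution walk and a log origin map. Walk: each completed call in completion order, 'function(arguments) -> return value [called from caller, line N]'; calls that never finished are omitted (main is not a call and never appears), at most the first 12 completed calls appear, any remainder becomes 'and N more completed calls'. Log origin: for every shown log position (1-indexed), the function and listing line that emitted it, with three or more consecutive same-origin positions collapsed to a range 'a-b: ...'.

Answer: the defect is in shape_report at line 12.
Key fact: The earliest visible damage is log position 5 — 'stage result 32' rather than the intended 'stage result 16'.
Call chain: main.
First divergence: at position 5 the run shows 'stage result 32' where the working version logs 'stage result 16'.
Intended log window:
  3: hit index 1
  4: located slot 1
  5: stage result 16
Execution walk:
  screen_input([7, 8, 3, 2, 7, 6], 8) -> 1  [called from shape_report, line 9]
  shape_report([7, 8, 3, 2, 7, 6], 8) -> 32  [called from main, line 23]
  sum_active(32, 5) -> 6  [called from main, line 25]
Log line origins:
  1 — main, line 22
  2 — screen_input, line 2
  3 — screen_input, line 5
  4 — shape_report, line 10
  5 — main, line 24
A correct fix: line 12: replace `4` with `2`.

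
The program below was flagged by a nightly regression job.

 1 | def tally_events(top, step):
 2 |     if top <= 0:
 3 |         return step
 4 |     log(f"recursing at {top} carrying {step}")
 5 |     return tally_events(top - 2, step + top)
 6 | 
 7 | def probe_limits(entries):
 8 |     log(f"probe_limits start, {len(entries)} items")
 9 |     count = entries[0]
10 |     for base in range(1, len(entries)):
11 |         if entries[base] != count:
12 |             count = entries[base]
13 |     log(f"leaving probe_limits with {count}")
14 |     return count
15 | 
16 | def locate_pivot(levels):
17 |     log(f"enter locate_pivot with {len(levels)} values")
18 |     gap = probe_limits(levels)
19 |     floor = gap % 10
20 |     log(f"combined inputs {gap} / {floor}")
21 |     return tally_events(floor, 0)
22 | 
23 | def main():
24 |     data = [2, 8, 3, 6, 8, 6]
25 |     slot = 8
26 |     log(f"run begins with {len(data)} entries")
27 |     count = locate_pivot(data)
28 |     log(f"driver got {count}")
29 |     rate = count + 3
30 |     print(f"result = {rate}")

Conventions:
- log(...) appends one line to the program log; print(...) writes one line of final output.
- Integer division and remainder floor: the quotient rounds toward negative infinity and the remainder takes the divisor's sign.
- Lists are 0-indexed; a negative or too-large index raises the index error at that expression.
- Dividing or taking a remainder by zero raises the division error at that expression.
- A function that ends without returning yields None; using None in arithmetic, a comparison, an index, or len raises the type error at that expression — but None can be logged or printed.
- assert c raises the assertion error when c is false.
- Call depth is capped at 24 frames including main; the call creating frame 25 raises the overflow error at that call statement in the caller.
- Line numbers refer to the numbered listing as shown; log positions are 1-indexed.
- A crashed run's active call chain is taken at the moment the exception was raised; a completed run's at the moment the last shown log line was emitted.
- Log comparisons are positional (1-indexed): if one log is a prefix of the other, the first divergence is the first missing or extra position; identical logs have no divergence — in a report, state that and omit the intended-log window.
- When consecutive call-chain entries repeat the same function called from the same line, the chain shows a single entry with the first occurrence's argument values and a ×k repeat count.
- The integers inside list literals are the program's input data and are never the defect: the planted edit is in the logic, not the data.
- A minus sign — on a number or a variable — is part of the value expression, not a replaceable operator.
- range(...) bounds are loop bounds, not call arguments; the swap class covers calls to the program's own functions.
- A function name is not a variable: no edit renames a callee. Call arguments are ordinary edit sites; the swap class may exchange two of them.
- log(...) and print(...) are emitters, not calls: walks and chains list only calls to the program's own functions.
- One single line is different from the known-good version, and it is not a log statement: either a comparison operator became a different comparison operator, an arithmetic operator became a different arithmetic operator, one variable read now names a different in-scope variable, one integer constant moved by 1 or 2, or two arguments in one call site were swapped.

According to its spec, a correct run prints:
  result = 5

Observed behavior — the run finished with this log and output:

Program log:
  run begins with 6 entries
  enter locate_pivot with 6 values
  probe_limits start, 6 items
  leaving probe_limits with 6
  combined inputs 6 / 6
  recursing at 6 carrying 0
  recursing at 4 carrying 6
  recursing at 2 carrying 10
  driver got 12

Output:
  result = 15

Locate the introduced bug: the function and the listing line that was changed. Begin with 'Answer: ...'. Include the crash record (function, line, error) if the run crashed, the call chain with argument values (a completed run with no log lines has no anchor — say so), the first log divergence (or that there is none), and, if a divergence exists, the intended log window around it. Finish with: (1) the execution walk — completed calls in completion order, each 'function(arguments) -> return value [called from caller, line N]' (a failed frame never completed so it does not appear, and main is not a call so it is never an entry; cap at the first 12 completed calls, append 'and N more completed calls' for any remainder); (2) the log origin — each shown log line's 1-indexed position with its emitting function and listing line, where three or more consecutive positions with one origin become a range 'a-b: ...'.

Answer: the defect is in probe_limits at line 11.
Key observation: The earliest visible damage is log position 4 — 'leaving probe_limits with 6' rather than the intended 'leaving probe_limits with 2'.
Call chain: main.
First divergence: position 4 — shown 'leaving probe_limits with 6', intended 'leaving probe_limits with 2'.
Intended log window:
  2: enter locate_pivot with 6 values
  3: probe_limits start, 6 items
  4: leaving probe_limits with 2
  5: combined inputs 2 / 2
Execution walk:
  probe_limits([2, 8, 3, 6, 8, 6]) -> 6  [called from locate_pivot, line 18]
  tally_events(0, 12) -> 12  [called from tally_events, line 5]
  tally_events(2, 10) -> 12  [called from tally_events, line 5]
  tally_events(4, 6) -> 12  [called from tally_events, line 5]
  tally_events(6, 0) -> 12  [called from locate_pivot, line 21]
  locate_pivot([2, 8, 3, 6, 8, 6]) -> 12  [called from main, line 27]
Log line origins:
  1 — main, line 26
  2 — locate_pivot, line 17
  3 — probe_limits, line 8
  4 — probe_limits, line 13
  5 — locate_pivot, line 20
  6-8 — tally_events, line 4
  9 — main, line 28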